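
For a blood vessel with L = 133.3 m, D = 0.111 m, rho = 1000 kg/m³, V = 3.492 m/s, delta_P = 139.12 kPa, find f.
Formula: \Delta P = f \frac{L}{D} \frac{\rho V^2}{2}
Substituting knowns: 139.12 = f·(133.3/0.111)·0.5·1000·3.492²/1000
Solving for f: f = (139.12·1000)/((133.3/0.111)·0.5·1000·3.492²) = 0.019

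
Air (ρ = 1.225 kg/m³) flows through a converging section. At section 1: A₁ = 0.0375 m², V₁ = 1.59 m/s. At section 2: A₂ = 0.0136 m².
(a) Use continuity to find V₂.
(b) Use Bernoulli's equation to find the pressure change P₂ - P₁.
(a) Continuity: A₁V₁=A₂V₂ -> V₂=A₁V₁/A₂=0.0375*1.59/0.0136=4.38 m/s
(b) Bernoulli: P₂-P₁=0.5*rho*(V₁^2-V₂^2)/1000=0.5*1.225*(1.59^2-4.38^2)/1000=-0.0102 kPa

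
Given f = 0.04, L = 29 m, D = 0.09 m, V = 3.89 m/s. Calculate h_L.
Formula: h_L = f \frac{L}{D} \frac{V^2}{2g}
h_L = 0.04·(29/0.09)·3.89²/(2·9.81) = 9.941 m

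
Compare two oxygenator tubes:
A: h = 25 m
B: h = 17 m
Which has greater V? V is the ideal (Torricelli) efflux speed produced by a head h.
V(A) = 22.15 m/s, V(B) = 18.26 m/s. Answer: A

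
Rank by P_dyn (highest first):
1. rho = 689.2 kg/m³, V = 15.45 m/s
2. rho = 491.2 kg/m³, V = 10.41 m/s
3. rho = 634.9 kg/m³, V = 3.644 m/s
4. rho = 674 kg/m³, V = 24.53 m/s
Case 1: P_dyn = 82.26 kPa
Case 2: P_dyn = 26.62 kPa
Case 3: P_dyn = 4.215 kPa
Case 4: P_dyn = 202.8 kPa
Ranking (highest first): 4, 1, 2, 3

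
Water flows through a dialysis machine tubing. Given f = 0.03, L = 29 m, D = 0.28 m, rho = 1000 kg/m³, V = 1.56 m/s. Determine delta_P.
Formula: \Delta P = f \frac{L}{D} \frac{\rho V^2}{2}
delta_P = 0.03·(29/0.28)·0.5·1000·1.56²/1000 = 3.781 kPa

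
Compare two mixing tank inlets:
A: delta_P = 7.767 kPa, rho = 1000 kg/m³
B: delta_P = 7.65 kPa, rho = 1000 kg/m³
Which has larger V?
V(A) = 3.941 m/s, V(B) = 3.912 m/s. Answer: A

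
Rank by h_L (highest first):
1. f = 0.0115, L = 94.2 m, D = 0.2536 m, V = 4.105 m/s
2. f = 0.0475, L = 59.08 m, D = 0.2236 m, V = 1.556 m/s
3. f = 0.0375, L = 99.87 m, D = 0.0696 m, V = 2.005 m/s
Case 1: h_L = 3.669 m
Case 2: h_L = 1.549 m
Case 3: h_L = 11.03 m
Ranking (highest first): 3, 1, 2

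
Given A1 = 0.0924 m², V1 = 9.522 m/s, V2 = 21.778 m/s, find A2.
Formula: V_2 = \frac{A_1 V_1}{A_2}
Substituting knowns: 21.778 = 0.0924·9.522/A2
Solving for A2: A2 = 0.0924·9.522/21.778 = 0.0404 m²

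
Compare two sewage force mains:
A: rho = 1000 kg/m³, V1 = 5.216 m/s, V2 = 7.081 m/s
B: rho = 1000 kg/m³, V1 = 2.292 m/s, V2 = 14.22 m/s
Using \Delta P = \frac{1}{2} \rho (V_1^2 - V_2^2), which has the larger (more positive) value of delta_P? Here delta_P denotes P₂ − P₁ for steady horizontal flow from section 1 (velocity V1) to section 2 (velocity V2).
delta_P(A) = -11.47 kPa, delta_P(B) = -98.48 kPa. Answer: A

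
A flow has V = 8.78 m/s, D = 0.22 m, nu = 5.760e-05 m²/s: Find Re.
Formula: Re = \frac{V D}{\nu}
Re = 8.78·0.22/5.760e-05 = 33535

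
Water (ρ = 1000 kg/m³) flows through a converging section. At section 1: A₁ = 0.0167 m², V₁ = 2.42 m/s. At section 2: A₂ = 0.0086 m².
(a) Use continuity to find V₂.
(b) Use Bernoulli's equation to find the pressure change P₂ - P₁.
(a) Continuity: A₁V₁=A₂V₂ -> V₂=A₁V₁/A₂=0.0167*2.42/0.0086=4.70 m/s
(b) Bernoulli: P₂-P₁=0.5*rho*(V₁^2-V₂^2)/1000=0.5*1000*(2.42^2-4.70^2)/1000=-8.117 kPa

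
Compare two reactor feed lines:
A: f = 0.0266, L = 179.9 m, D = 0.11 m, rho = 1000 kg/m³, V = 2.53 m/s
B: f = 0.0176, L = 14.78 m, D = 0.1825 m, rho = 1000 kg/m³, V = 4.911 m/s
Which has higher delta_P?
delta_P(A) = 139.2 kPa, delta_P(B) = 17.19 kPa. Answer: A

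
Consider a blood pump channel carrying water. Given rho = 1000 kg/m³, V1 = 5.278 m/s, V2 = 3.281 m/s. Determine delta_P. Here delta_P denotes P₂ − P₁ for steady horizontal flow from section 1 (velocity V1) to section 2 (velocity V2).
Formula: \Delta P = \frac{1}{2} \rho (V_1^2 - V_2^2)
delta_P = 0.5·1000·(5.278² − 3.281²)/1000 = 8.546 kPa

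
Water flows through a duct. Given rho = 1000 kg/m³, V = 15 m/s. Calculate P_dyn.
Formula: P_{dyn} = \frac{1}{2} \rho V^2
P_dyn = 0.5·1000·15²/1000 = 112.5 kPa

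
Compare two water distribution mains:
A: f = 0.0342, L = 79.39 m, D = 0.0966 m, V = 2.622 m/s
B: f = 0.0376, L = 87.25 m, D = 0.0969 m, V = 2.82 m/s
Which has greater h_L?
h_L(A) = 9.849 m, h_L(B) = 13.72 m. Answer: B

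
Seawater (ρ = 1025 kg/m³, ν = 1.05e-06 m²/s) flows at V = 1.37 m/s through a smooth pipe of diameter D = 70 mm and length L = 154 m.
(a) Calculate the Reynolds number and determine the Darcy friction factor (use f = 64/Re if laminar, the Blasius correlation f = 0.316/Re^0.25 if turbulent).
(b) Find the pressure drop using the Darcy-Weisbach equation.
(a) Re = V·D/ν = 1.37·0.07/1.05e-06 = 91333 → turbulent (Re > 4000); f = 0.316/Re^0.25 = 0.316/91333^0.25 = 0.018177
(b) Darcy-Weisbach: ΔP = f·(L/D)·½ρV²/1000 = 0.018177·(154/0.070)·½·1025·1.37²/1000 = 38.47 kPa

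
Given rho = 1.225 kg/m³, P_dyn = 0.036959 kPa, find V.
Formula: P_{dyn} = \frac{1}{2} \rho V^2
Substituting knowns: 0.036959 = 0.5·1.225·V²/1000
Solving for V: V = √(2·(0.036959·1000)/1.225) = 7.768 m/s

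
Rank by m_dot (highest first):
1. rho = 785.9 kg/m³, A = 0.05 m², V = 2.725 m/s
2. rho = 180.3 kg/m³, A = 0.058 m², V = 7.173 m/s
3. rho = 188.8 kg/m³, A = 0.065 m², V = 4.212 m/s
Case 1: m_dot = 107.1 kg/s
Case 2: m_dot = 75.01 kg/s
Case 3: m_dot = 51.69 kg/s
Ranking (highest first): 1, 2, 3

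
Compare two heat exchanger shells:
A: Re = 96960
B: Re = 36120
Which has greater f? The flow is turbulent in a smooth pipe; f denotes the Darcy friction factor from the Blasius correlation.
f(A) = 0.01791, f(B) = 0.02292. Answer: B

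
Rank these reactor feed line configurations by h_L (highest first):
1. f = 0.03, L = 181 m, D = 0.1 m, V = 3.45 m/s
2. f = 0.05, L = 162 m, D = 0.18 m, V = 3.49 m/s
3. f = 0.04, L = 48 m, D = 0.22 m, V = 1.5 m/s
Case 1: h_L = 32.94 m
Case 2: h_L = 27.94 m
Case 3: h_L = 1.001 m
Ranking (highest first): 1, 2, 3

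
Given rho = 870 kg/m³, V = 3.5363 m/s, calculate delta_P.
Formula: V = \sqrt{\frac{2 \Delta P}{\rho}}
Substituting knowns: 3.5363 = √(2·(delta_P·1000)/870)
Solving for delta_P: delta_P = 3.5363²·870/2/1000 = 5.44 kPa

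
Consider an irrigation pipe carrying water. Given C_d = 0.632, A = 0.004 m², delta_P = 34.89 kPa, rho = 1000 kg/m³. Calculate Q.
Formula: Q = C_d A \sqrt{\frac{2 \Delta P}{\rho}}
Q = 0.632·0.004·√(2·(34.89·1000)/1000)·1000 = 21.12 L/s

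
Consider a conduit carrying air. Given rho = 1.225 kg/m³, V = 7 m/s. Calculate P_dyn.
Formula: P_{dyn} = \frac{1}{2} \rho V^2
P_dyn = 0.5·1.225·7²/1000 = 0.03001 kPa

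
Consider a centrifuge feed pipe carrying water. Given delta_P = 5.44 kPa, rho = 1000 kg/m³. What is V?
Formula: V = \sqrt{\frac{2 \Delta P}{\rho}}
V = √(2·(5.44·1000)/1000) = 3.298 m/s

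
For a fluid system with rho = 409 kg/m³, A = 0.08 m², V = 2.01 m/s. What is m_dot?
Formula: \dot{m} = \rho A V
m_dot = 409·0.08·2.01 = 65.77 kg/s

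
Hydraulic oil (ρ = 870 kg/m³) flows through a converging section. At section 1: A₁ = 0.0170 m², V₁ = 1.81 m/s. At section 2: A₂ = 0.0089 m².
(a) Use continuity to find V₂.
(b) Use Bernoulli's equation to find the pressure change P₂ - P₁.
(a) Continuity: A₁V₁=A₂V₂ -> V₂=A₁V₁/A₂=0.0170*1.81/0.0089=3.46 m/s
(b) Bernoulli: P₂-P₁=0.5*rho*(V₁^2-V₂^2)/1000=0.5*870*(1.81^2-3.46^2)/1000=-3.783 kPa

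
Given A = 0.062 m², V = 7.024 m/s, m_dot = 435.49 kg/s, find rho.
Formula: \dot{m} = \rho A V
Substituting knowns: 435.49 = rho·0.062·7.024
Solving for rho: rho = 435.49/(0.062·7.024) = 1000 kg/m³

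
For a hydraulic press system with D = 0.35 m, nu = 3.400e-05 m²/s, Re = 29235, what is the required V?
Formula: Re = \frac{V D}{\nu}
Substituting knowns: 29235 = V·0.35/3.400e-05
Solving for V: V = 29235·3.400e-05/0.35 = 2.84 m/s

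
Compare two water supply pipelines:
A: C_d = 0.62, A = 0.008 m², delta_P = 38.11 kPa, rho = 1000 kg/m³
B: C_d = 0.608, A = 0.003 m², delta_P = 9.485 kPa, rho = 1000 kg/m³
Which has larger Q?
Q(A) = 43.3 L/s, Q(B) = 7.944 L/s. Answer: A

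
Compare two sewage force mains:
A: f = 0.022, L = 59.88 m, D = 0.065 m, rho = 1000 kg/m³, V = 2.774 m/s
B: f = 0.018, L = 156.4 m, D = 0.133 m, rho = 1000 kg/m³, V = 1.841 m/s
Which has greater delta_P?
delta_P(A) = 77.98 kPa, delta_P(B) = 35.87 kPa. Answer: A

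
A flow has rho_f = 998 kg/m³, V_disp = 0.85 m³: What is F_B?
Formula: F_B = \rho_f g V_{disp}
F_B = 998·9.81·0.85 = 8322 N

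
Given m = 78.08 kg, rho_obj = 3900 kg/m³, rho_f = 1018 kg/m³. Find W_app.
Formula: W_{app} = mg\left(1 - \frac{\rho_f}{\rho_{obj}}\right)
W_app = 78.08·9.81·(1 − 1018/3900) = 566 N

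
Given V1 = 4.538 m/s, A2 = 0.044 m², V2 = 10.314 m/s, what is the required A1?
Formula: V_2 = \frac{A_1 V_1}{A_2}
Substituting knowns: 10.314 = A1·4.538/0.044
Solving for A1: A1 = 10.314·0.044/4.538 = 0.1 m²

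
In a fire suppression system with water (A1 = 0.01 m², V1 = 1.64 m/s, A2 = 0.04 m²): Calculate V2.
Formula: V_2 = \frac{A_1 V_1}{A_2}
V2 = 0.01·1.64/0.04 = 0.41 m/s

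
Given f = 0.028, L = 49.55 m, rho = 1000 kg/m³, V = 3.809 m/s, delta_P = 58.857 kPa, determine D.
Formula: \Delta P = f \frac{L}{D} \frac{\rho V^2}{2}
Substituting knowns: 58.857 = 0.028·(49.55/D)·0.5·1000·3.809²/1000
Solving for D: D = 0.028·49.55·0.5·1000·3.809²/(58.857·1000) = 0.171 m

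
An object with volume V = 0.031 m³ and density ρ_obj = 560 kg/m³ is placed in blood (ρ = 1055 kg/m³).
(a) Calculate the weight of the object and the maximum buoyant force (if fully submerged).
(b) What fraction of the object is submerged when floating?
(a) W=rho_obj*g*V=560*9.81*0.031=170.3 N; F_B(max)=rho*g*V=1055*9.81*0.031=320.8 N
(b) Floating fraction=rho_obj/rho=560/1055=0.531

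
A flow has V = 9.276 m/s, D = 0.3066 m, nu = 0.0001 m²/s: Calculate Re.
Formula: Re = \frac{V D}{\nu}
Re = 9.276·0.3066/0.0001 = 28440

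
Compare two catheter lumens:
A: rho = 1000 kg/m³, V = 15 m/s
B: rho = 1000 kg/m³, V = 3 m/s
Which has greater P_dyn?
P_dyn(A) = 112.5 kPa, P_dyn(B) = 4.5 kPa. Answer: A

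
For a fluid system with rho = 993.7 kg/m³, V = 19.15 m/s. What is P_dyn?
Formula: P_{dyn} = \frac{1}{2} \rho V^2
P_dyn = 0.5·993.7·19.15²/1000 = 182.2 kPa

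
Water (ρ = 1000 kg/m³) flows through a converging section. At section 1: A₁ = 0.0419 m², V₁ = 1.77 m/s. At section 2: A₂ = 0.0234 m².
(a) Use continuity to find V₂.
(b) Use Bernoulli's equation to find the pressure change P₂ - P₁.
(a) Continuity: A₁V₁=A₂V₂ -> V₂=A₁V₁/A₂=0.0419*1.77/0.0234=3.17 m/s
(b) Bernoulli: P₂-P₁=0.5*rho*(V₁^2-V₂^2)/1000=0.5*1000*(1.77^2-3.17^2)/1000=-3.458 kPa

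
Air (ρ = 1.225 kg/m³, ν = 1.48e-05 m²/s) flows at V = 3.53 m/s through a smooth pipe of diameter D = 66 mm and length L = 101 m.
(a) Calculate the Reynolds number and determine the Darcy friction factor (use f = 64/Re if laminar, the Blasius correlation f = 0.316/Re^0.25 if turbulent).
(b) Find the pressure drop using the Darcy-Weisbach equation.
(a) Re = V·D/ν = 3.53·0.066/1.48e-05 = 15742 → turbulent (Re > 4000); f = 0.316/Re^0.25 = 0.316/15742^0.25 = 0.028211
(b) Darcy-Weisbach: ΔP = f·(L/D)·½ρV²/1000 = 0.028211·(101/0.066)·½·1.225·3.53²/1000 = 0.3295 kPa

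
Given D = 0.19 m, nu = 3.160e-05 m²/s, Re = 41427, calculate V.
Formula: Re = \frac{V D}{\nu}
Substituting knowns: 41427 = V·0.19/3.160e-05
Solving for V: V = 41427·3.160e-05/0.19 = 6.89 m/s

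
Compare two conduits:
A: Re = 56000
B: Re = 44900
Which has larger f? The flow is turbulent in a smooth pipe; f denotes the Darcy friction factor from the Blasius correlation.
f(A) = 0.02054, f(B) = 0.02171. Answer: B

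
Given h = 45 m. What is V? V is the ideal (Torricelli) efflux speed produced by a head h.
Formula: V = \sqrt{2 g h}
V = √(2·9.81·45) = 29.71 m/s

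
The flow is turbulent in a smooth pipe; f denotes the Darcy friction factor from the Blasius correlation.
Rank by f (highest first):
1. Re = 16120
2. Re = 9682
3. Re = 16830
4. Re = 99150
Case 1: f = 0.02804
Case 2: f = 0.03186
Case 3: f = 0.02774
Case 4: f = 0.01781
Ranking (highest first): 2, 1, 3, 4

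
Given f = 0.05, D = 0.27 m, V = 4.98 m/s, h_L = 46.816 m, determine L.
Formula: h_L = f \frac{L}{D} \frac{V^2}{2g}
Substituting knowns: 46.816 = 0.05·(L/0.27)·4.98²/(2·9.81)
Solving for L: L = 46.816·2·9.81·0.27/(0.05·4.98²) = 200 m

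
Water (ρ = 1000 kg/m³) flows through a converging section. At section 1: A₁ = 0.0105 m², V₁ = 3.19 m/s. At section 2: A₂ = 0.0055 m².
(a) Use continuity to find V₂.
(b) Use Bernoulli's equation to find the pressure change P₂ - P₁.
(a) Continuity: A₁V₁=A₂V₂ -> V₂=A₁V₁/A₂=0.0105*3.19/0.0055=6.09 m/s
(b) Bernoulli: P₂-P₁=0.5*rho*(V₁^2-V₂^2)/1000=0.5*1000*(3.19^2-6.09^2)/1000=-13.46 kPa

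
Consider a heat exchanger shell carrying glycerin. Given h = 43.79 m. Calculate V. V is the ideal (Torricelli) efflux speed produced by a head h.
Formula: V = \sqrt{2 g h}
V = √(2·9.81·43.79) = 29.31 m/s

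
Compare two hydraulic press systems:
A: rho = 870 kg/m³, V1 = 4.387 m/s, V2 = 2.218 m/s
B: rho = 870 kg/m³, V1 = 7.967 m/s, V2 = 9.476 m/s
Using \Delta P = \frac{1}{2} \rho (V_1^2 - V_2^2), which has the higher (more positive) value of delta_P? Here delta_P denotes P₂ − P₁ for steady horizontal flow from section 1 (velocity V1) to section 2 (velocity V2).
delta_P(A) = 6.232 kPa, delta_P(B) = -11.45 kPa. Answer: A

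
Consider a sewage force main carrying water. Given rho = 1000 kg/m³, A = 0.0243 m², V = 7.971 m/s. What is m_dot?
Formula: \dot{m} = \rho A V
m_dot = 1000·0.0243·7.971 = 193.7 kg/s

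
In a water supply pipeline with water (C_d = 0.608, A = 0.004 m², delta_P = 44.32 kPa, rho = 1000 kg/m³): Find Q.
Formula: Q = C_d A \sqrt{\frac{2 \Delta P}{\rho}}
Q = 0.608·0.004·√(2·(44.32·1000)/1000)·1000 = 22.9 L/s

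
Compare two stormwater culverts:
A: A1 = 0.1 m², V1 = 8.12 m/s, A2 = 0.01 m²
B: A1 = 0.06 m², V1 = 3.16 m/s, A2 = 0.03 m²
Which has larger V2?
V2(A) = 81.2 m/s, V2(B) = 6.32 m/s. Answer: A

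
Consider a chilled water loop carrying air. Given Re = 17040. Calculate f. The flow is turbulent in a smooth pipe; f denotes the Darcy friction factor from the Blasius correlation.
Formula: f = \frac{0.316}{Re^{0.25}}
f = 0.316/17040^0.25 = 0.02766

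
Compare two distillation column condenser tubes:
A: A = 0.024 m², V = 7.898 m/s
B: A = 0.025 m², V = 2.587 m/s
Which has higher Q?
Q(A) = 189.6 L/s, Q(B) = 64.68 L/s. Answer: A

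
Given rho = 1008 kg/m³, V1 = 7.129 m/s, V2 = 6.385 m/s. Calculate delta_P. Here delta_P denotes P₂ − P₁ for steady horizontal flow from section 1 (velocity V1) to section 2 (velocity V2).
Formula: \Delta P = \frac{1}{2} \rho (V_1^2 - V_2^2)
delta_P = 0.5·1008·(7.129² − 6.385²)/1000 = 5.067 kPa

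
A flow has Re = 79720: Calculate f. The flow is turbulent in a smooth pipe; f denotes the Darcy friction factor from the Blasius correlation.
Formula: f = \frac{0.316}{Re^{0.25}}
f = 0.316/79720^0.25 = 0.01881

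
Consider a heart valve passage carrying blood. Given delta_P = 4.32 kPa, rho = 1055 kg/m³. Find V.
Formula: V = \sqrt{\frac{2 \Delta P}{\rho}}
V = √(2·(4.32·1000)/1055) = 2.862 m/s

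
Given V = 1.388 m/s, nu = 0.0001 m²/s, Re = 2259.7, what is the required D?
Formula: Re = \frac{V D}{\nu}
Substituting knowns: 2259.7 = 1.388·D/0.0001
Solving for D: D = 2259.7·0.0001/1.388 = 0.1628 m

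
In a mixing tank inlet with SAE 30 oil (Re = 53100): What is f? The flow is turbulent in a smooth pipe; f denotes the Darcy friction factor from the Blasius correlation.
Formula: f = \frac{0.316}{Re^{0.25}}
f = 0.316/53100^0.25 = 0.02082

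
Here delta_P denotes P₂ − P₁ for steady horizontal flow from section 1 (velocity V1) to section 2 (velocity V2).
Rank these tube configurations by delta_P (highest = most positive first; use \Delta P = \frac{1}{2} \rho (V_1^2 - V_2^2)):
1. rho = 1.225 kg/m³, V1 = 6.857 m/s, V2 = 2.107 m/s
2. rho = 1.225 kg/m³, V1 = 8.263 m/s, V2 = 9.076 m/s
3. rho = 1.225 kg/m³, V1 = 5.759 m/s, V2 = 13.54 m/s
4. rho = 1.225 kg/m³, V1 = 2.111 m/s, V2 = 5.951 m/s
Case 1: delta_P = 0.02608 kPa
Case 2: delta_P = -0.008634 kPa
Case 3: delta_P = -0.09198 kPa
Case 4: delta_P = -0.01896 kPa
Ranking (highest first): 1, 2, 4, 3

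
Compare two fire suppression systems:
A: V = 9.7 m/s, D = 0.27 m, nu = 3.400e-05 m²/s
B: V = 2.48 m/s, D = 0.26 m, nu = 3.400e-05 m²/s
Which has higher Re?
Re(A) = 77029, Re(B) = 18965. Answer: A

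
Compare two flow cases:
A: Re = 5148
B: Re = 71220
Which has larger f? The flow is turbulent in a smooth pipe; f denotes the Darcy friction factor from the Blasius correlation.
f(A) = 0.03731, f(B) = 0.01934. Answer: A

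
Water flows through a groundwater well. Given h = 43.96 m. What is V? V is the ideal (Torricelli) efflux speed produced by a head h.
Formula: V = \sqrt{2 g h}
V = √(2·9.81·43.96) = 29.37 m/s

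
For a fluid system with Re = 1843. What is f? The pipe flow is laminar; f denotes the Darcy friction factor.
Formula: f = \frac{64}{Re}
f = 64/1843 = 0.03473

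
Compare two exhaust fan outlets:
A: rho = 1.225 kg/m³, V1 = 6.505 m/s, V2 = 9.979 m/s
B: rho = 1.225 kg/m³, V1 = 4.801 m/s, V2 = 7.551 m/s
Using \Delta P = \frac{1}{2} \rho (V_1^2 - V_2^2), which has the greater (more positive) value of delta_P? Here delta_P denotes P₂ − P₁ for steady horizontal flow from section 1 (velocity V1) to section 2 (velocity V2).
delta_P(A) = -0.03508 kPa, delta_P(B) = -0.02081 kPa. Answer: B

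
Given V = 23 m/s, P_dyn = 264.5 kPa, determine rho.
Formula: P_{dyn} = \frac{1}{2} \rho V^2
Substituting knowns: 264.5 = 0.5·rho·23²/1000
Solving for rho: rho = 2·(264.5·1000)/23² = 1000 kg/m³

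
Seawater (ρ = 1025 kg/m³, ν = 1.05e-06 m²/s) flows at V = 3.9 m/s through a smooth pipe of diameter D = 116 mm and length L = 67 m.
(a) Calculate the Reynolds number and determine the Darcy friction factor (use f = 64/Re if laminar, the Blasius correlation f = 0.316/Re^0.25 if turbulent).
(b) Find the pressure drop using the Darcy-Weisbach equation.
(a) Re = V·D/ν = 3.9·0.116/1.05e-06 = 430860 → turbulent (Re > 4000); f = 0.316/Re^0.25 = 0.316/430860^0.25 = 0.012334 (Blasius is strictly valid for Re ≲ 1e5; used here as the smooth-pipe estimate the problem specifies)
(b) Darcy-Weisbach: ΔP = f·(L/D)·½ρV²/1000 = 0.012334·(67/0.116)·½·1025·3.9²/1000 = 55.53 kPa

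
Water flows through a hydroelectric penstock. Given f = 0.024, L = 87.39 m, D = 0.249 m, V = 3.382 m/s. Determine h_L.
Formula: h_L = f \frac{L}{D} \frac{V^2}{2g}
h_L = 0.024·(87.39/0.249)·3.382²/(2·9.81) = 4.91 m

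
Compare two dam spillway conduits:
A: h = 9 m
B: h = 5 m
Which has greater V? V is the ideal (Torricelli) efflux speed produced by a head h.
V(A) = 13.29 m/s, V(B) = 9.905 m/s. Answer: A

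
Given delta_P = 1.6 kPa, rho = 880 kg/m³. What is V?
Formula: V = \sqrt{\frac{2 \Delta P}{\rho}}
V = √(2·(1.6·1000)/880) = 1.907 m/s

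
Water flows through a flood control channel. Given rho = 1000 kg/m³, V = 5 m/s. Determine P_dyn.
Formula: P_{dyn} = \frac{1}{2} \rho V^2
P_dyn = 0.5·1000·5²/1000 = 12.5 kPa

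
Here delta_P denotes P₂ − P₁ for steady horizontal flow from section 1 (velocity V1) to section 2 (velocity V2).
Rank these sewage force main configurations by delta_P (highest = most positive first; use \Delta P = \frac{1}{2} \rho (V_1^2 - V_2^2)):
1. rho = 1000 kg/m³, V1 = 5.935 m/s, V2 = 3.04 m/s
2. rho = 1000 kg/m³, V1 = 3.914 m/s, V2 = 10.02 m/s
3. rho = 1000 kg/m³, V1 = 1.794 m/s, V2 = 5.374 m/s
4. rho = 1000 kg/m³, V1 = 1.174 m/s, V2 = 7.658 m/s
Case 1: delta_P = 12.99 kPa
Case 2: delta_P = -42.54 kPa
Case 3: delta_P = -12.83 kPa
Case 4: delta_P = -28.63 kPa
Ranking (highest first): 1, 3, 4, 2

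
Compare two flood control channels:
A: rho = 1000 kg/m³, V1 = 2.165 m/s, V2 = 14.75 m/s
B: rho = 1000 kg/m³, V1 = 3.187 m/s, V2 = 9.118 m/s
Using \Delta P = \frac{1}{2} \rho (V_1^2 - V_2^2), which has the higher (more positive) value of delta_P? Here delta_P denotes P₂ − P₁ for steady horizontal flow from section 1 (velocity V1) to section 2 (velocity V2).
delta_P(A) = -106.4 kPa, delta_P(B) = -36.49 kPa. Answer: B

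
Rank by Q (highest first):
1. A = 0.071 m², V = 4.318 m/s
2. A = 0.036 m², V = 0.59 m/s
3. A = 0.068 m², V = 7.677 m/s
Case 1: Q = 306.6 L/s
Case 2: Q = 21.24 L/s
Case 3: Q = 522 L/s
Ranking (highest first): 3, 1, 2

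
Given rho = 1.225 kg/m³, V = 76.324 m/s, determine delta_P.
Formula: V = \sqrt{\frac{2 \Delta P}{\rho}}
Substituting knowns: 76.324 = √(2·(delta_P·1000)/1.225)
Solving for delta_P: delta_P = 76.324²·1.225/2/1000 = 3.568 kPa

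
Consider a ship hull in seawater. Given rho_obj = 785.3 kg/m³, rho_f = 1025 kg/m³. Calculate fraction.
Formula: f_{sub} = \frac{\rho_{obj}}{\rho_f}
fraction = 785.3/1025 = 0.7661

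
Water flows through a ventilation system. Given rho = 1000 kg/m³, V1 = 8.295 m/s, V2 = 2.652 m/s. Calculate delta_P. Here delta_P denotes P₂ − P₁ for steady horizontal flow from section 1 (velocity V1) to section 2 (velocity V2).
Formula: \Delta P = \frac{1}{2} \rho (V_1^2 - V_2^2)
delta_P = 0.5·1000·(8.295² − 2.652²)/1000 = 30.89 kPa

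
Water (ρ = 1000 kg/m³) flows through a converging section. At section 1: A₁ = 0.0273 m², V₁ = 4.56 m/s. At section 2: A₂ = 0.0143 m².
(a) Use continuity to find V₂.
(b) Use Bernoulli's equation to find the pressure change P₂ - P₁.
(a) Continuity: A₁V₁=A₂V₂ -> V₂=A₁V₁/A₂=0.0273*4.56/0.0143=8.71 m/s
(b) Bernoulli: P₂-P₁=0.5*rho*(V₁^2-V₂^2)/1000=0.5*1000*(4.56^2-8.71^2)/1000=-27.54 kPa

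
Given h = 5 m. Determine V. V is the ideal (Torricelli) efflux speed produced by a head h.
Formula: V = \sqrt{2 g h}
V = √(2·9.81·5) = 9.905 m/s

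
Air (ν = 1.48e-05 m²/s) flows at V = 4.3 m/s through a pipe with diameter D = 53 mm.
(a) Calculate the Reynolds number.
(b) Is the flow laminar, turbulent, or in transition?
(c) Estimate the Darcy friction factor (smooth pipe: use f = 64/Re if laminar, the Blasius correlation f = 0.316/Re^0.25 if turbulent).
(a) Re = V·D/ν = 4.3·0.053/1.48e-05 = 15399
(b) Flow regime: turbulent (Re > 4000)
(c) Friction factor: f = 0.316/Re^0.25 = 0.316/15399^0.25 = 0.02837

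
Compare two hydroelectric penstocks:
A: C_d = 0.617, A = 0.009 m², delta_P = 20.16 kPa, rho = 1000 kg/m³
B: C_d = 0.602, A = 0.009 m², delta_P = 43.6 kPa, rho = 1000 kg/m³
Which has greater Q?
Q(A) = 35.26 L/s, Q(B) = 50.59 L/s. Answer: B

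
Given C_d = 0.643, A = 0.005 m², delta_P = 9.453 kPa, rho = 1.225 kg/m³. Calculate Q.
Formula: Q = C_d A \sqrt{\frac{2 \Delta P}{\rho}}
Q = 0.643·0.005·√(2·(9.453·1000)/1.225)·1000 = 399.4 L/s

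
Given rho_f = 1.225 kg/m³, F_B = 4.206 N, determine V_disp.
Formula: F_B = \rho_f g V_{disp}
Substituting knowns: 4.206 = 1.225·9.81·V_disp
Solving for V_disp: V_disp = 4.206/(1.225·9.81) = 0.35 m³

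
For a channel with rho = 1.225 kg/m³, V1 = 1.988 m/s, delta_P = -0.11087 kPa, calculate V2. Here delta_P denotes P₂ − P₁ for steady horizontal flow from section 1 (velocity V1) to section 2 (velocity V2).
Formula: \Delta P = \frac{1}{2} \rho (V_1^2 - V_2^2)
Substituting knowns: -0.11087 = 0.5·1.225·(1.988² − V2²)/1000
Solving for V2: V2 = √(1.988² − 2·(-0.11087·1000)/1.225) = 13.6 m/s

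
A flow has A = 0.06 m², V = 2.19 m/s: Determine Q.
Formula: Q = A V
Q = 0.06·2.19·1000 = 131.4 L/s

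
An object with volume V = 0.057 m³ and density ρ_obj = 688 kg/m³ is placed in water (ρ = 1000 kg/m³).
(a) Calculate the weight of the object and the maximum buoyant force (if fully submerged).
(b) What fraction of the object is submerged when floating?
(a) W=rho_obj*g*V=688*9.81*0.057=384.7 N; F_B(max)=rho*g*V=1000*9.81*0.057=559.2 N
(b) Floating fraction=rho_obj/rho=688/1000=0.688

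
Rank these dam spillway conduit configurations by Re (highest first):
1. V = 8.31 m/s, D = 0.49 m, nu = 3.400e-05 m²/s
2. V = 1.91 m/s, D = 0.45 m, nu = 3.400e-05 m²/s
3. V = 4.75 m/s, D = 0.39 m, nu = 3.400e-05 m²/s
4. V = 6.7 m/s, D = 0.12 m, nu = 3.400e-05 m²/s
Case 1: Re = 119762
Case 2: Re = 25279
Case 3: Re = 54485
Case 4: Re = 23647
Ranking (highest first): 1, 3, 2, 4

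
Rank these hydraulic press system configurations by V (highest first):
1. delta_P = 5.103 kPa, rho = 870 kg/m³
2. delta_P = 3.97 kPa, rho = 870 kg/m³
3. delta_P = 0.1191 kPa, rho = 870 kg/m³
Case 1: V = 3.425 m/s
Case 2: V = 3.021 m/s
Case 3: V = 0.5233 m/s
Ranking (highest first): 1, 2, 3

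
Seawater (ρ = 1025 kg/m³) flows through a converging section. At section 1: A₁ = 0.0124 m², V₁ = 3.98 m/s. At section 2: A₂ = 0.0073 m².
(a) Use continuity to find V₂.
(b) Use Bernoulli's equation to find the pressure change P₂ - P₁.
(a) Continuity: A₁V₁=A₂V₂ -> V₂=A₁V₁/A₂=0.0124*3.98/0.0073=6.76 m/s
(b) Bernoulli: P₂-P₁=0.5*rho*(V₁^2-V₂^2)/1000=0.5*1025*(3.98^2-6.76^2)/1000=-15.3 kPa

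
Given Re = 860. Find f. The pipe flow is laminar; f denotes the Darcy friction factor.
Formula: f = \frac{64}{Re}
f = 64/860 = 0.07442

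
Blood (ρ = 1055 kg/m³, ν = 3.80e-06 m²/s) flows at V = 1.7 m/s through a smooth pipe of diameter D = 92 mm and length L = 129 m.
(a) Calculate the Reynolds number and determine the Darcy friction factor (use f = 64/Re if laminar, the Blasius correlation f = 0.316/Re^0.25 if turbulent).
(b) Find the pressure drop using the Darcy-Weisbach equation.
(a) Re = V·D/ν = 1.7·0.092/3.80e-06 = 41158 → turbulent (Re > 4000); f = 0.316/Re^0.25 = 0.316/41158^0.25 = 0.022186
(b) Darcy-Weisbach: ΔP = f·(L/D)·½ρV²/1000 = 0.022186·(129/0.092)·½·1055·1.7²/1000 = 47.42 kPa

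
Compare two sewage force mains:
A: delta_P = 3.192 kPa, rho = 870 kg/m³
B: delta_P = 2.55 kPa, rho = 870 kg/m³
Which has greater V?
V(A) = 2.709 m/s, V(B) = 2.421 m/s. Answer: A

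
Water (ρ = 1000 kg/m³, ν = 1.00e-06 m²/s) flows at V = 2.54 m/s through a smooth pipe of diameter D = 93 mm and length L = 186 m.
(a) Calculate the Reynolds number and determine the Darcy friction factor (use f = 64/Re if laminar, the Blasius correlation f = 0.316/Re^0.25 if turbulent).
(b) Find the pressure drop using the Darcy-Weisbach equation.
(a) Re = V·D/ν = 2.54·0.093/1.00e-06 = 236220 → turbulent (Re > 4000); f = 0.316/Re^0.25 = 0.316/236220^0.25 = 0.014334 (Blasius is strictly valid for Re ≲ 1e5; used here as the smooth-pipe estimate the problem specifies)
(b) Darcy-Weisbach: ΔP = f·(L/D)·½ρV²/1000 = 0.014334·(186/0.093)·½·1000·2.54²/1000 = 92.48 kPa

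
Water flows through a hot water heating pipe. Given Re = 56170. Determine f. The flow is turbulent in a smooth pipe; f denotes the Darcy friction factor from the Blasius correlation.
Formula: f = \frac{0.316}{Re^{0.25}}
f = 0.316/56170^0.25 = 0.02053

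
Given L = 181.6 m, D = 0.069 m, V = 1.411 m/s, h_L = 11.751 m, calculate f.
Formula: h_L = f \frac{L}{D} \frac{V^2}{2g}
Substituting knowns: 11.751 = f·(181.6/0.069)·1.411²/(2·9.81)
Solving for f: f = 11.751·2·9.81/((181.6/0.069)·1.411²) = 0.044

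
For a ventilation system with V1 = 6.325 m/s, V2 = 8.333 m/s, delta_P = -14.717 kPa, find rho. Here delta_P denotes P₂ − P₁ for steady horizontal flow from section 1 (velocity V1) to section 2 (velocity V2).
Formula: \Delta P = \frac{1}{2} \rho (V_1^2 - V_2^2)
Substituting knowns: -14.717 = 0.5·rho·(6.325² − 8.333²)/1000
Solving for rho: rho = 2·(-14.717·1000)/(6.325² − 8.333²) = 1000 kg/m³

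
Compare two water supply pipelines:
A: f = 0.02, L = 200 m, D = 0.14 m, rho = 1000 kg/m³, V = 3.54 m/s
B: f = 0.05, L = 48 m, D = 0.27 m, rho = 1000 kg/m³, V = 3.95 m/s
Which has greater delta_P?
delta_P(A) = 179 kPa, delta_P(B) = 69.34 kPa. Answer: A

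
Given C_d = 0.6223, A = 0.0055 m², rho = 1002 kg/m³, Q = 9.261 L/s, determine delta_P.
Formula: Q = C_d A \sqrt{\frac{2 \Delta P}{\rho}}
Substituting knowns: 9.261 = 0.6223·0.0055·√(2·(delta_P·1000)/1002)·1000
Solving for delta_P: delta_P = ((9.261/1000)/(0.6223·0.0055))²·1002/2/1000 = 3.668 kPa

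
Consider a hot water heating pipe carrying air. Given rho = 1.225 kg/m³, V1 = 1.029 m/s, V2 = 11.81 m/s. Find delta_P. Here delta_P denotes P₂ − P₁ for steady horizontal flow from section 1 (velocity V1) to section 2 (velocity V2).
Formula: \Delta P = \frac{1}{2} \rho (V_1^2 - V_2^2)
delta_P = 0.5·1.225·(1.029² − 11.81²)/1000 = -0.08478 kPa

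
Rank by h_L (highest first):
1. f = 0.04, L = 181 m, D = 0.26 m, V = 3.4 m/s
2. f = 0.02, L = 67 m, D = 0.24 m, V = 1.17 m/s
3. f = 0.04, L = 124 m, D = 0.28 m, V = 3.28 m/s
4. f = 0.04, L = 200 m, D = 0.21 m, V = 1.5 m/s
Case 1: h_L = 16.41 m
Case 2: h_L = 0.3896 m
Case 3: h_L = 9.713 m
Case 4: h_L = 4.369 m
Ranking (highest first): 1, 3, 4, 2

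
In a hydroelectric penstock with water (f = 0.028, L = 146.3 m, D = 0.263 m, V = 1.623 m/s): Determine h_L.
Formula: h_L = f \frac{L}{D} \frac{V^2}{2g}
h_L = 0.028·(146.3/0.263)·1.623²/(2·9.81) = 2.091 m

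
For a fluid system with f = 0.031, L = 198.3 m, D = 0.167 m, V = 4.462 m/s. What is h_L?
Formula: h_L = f \frac{L}{D} \frac{V^2}{2g}
h_L = 0.031·(198.3/0.167)·4.462²/(2·9.81) = 37.35 m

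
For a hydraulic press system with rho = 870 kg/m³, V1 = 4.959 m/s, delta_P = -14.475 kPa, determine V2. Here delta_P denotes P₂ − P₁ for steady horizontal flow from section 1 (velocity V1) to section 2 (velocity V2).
Formula: \Delta P = \frac{1}{2} \rho (V_1^2 - V_2^2)
Substituting knowns: -14.475 = 0.5·870·(4.959² − V2²)/1000
Solving for V2: V2 = √(4.959² − 2·(-14.475·1000)/870) = 7.607 m/s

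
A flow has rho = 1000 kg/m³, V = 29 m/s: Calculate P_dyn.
Formula: P_{dyn} = \frac{1}{2} \rho V^2
P_dyn = 0.5·1000·29²/1000 = 420.5 kPa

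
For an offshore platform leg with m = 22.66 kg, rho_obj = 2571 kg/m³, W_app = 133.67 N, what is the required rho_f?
Formula: W_{app} = mg\left(1 - \frac{\rho_f}{\rho_{obj}}\right)
Substituting knowns: 133.67 = 22.66·9.81·(1 − rho_f/2571)
Solving for rho_f: rho_f = 2571·(1 − 133.67/(22.66·9.81)) = 1025 kg/m³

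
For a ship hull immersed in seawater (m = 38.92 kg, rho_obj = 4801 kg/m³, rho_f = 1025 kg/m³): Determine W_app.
Formula: W_{app} = mg\left(1 - \frac{\rho_f}{\rho_{obj}}\right)
W_app = 38.92·9.81·(1 − 1025/4801) = 300.3 N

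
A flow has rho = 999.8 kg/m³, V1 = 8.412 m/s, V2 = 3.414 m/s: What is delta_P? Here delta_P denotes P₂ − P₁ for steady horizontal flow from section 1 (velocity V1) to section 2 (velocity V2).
Formula: \Delta P = \frac{1}{2} \rho (V_1^2 - V_2^2)
delta_P = 0.5·999.8·(8.412² − 3.414²)/1000 = 29.55 kPa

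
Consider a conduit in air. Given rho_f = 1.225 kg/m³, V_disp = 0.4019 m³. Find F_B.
Formula: F_B = \rho_f g V_{disp}
F_B = 1.225·9.81·0.4019 = 4.83 N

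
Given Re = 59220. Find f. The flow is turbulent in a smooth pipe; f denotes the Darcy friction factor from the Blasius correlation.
Formula: f = \frac{0.316}{Re^{0.25}}
f = 0.316/59220^0.25 = 0.02026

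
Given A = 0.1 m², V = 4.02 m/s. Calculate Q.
Formula: Q = A V
Q = 0.1·4.02·1000 = 402 L/s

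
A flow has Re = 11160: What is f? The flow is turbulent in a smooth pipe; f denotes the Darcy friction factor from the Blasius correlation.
Formula: f = \frac{0.316}{Re^{0.25}}
f = 0.316/11160^0.25 = 0.03074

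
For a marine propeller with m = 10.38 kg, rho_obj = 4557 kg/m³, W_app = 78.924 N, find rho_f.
Formula: W_{app} = mg\left(1 - \frac{\rho_f}{\rho_{obj}}\right)
Substituting knowns: 78.924 = 10.38·9.81·(1 − rho_f/4557)
Solving for rho_f: rho_f = 4557·(1 − 78.924/(10.38·9.81)) = 1025 kg/m³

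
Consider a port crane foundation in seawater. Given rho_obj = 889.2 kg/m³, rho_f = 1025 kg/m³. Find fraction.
Formula: f_{sub} = \frac{\rho_{obj}}{\rho_f}
fraction = 889.2/1025 = 0.8675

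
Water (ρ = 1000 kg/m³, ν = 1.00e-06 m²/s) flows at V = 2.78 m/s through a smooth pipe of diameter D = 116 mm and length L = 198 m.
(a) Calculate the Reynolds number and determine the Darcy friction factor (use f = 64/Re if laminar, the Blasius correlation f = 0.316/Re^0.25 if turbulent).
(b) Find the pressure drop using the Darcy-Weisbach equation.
(a) Re = V·D/ν = 2.78·0.116/1.00e-06 = 322480 → turbulent (Re > 4000); f = 0.316/Re^0.25 = 0.316/322480^0.25 = 0.013261 (Blasius is strictly valid for Re ≲ 1e5; used here as the smooth-pipe estimate the problem specifies)
(b) Darcy-Weisbach: ΔP = f·(L/D)·½ρV²/1000 = 0.013261·(198/0.116)·½·1000·2.78²/1000 = 87.47 kPa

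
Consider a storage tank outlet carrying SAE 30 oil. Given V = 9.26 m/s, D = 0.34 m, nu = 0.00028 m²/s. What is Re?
Formula: Re = \frac{V D}{\nu}
Re = 9.26·0.34/0.00028 = 11244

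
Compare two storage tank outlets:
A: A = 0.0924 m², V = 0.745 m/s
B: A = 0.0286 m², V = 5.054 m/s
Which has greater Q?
Q(A) = 68.84 L/s, Q(B) = 144.5 L/s. Answer: B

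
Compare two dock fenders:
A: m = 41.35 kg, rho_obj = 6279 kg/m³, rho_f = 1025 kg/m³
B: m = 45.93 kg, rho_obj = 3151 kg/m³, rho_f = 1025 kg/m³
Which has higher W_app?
W_app(A) = 339.4 N, W_app(B) = 304 N. Answer: A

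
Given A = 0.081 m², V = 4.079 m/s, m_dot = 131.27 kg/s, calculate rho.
Formula: \dot{m} = \rho A V
Substituting knowns: 131.27 = rho·0.081·4.079
Solving for rho: rho = 131.27/(0.081·4.079) = 397.3 kg/m³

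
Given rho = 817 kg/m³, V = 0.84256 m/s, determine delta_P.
Formula: V = \sqrt{\frac{2 \Delta P}{\rho}}
Substituting knowns: 0.84256 = √(2·(delta_P·1000)/817)
Solving for delta_P: delta_P = 0.84256²·817/2/1000 = 0.29 kPa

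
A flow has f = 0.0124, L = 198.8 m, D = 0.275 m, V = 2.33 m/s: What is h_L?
Formula: h_L = f \frac{L}{D} \frac{V^2}{2g}
h_L = 0.0124·(198.8/0.275)·2.33²/(2·9.81) = 2.48 m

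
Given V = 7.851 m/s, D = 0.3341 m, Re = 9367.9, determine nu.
Formula: Re = \frac{V D}{\nu}
Substituting knowns: 9367.9 = 7.851·0.3341/nu
Solving for nu: nu = 7.851·0.3341/9367.9 = 0.00028 m²/s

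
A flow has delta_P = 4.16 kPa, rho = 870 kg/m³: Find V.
Formula: V = \sqrt{\frac{2 \Delta P}{\rho}}
V = √(2·(4.16·1000)/870) = 3.092 m/s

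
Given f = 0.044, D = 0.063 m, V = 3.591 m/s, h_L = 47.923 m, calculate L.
Formula: h_L = f \frac{L}{D} \frac{V^2}{2g}
Substituting knowns: 47.923 = 0.044·(L/0.063)·3.591²/(2·9.81)
Solving for L: L = 47.923·2·9.81·0.063/(0.044·3.591²) = 104.4 m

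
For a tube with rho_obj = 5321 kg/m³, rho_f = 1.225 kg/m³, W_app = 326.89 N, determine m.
Formula: W_{app} = mg\left(1 - \frac{\rho_f}{\rho_{obj}}\right)
Substituting knowns: 326.89 = m·9.81·(1 − 1.225/5321)
Solving for m: m = 326.89/(9.81·(1 − 1.225/5321)) = 33.33 kg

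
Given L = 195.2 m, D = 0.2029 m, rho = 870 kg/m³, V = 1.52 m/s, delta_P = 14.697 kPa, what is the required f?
Formula: \Delta P = f \frac{L}{D} \frac{\rho V^2}{2}
Substituting knowns: 14.697 = f·(195.2/0.2029)·0.5·870·1.52²/1000
Solving for f: f = (14.697·1000)/((195.2/0.2029)·0.5·870·1.52²) = 0.0152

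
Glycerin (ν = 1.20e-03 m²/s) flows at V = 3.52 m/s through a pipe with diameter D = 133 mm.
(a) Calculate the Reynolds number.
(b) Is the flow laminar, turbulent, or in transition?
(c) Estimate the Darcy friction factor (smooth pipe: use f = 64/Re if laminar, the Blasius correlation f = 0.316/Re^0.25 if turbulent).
(a) Re = V·D/ν = 3.52·0.133/1.20e-03 = 390.13
(b) Flow regime: laminar (Re < 2300)
(c) Friction factor: f = 64/Re = 64/390.13 = 0.164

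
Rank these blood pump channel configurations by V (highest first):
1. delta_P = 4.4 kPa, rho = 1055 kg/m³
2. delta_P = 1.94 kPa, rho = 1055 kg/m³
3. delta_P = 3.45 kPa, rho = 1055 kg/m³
Case 1: V = 2.888 m/s
Case 2: V = 1.918 m/s
Case 3: V = 2.557 m/s
Ranking (highest first): 1, 3, 2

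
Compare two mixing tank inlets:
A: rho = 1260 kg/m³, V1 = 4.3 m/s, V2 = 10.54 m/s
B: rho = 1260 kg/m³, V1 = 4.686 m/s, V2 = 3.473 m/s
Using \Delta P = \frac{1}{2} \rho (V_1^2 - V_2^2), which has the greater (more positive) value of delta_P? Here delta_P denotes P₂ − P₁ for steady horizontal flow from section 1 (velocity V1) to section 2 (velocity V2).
delta_P(A) = -58.34 kPa, delta_P(B) = 6.235 kPa. Answer: B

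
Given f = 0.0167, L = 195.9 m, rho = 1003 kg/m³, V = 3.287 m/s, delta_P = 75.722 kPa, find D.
Formula: \Delta P = f \frac{L}{D} \frac{\rho V^2}{2}
Substituting knowns: 75.722 = 0.0167·(195.9/D)·0.5·1003·3.287²/1000
Solving for D: D = 0.0167·195.9·0.5·1003·3.287²/(75.722·1000) = 0.2341 m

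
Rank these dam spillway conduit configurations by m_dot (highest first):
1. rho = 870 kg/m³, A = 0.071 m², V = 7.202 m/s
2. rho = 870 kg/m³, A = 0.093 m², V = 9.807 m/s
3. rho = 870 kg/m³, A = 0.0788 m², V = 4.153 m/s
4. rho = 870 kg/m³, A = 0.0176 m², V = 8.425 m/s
Case 1: m_dot = 444.9 kg/s
Case 2: m_dot = 793.5 kg/s
Case 3: m_dot = 284.7 kg/s
Case 4: m_dot = 129 kg/s
Ranking (highest first): 2, 1, 3, 4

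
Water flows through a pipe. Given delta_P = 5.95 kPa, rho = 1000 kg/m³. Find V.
Formula: V = \sqrt{\frac{2 \Delta P}{\rho}}
V = √(2·(5.95·1000)/1000) = 3.45 m/s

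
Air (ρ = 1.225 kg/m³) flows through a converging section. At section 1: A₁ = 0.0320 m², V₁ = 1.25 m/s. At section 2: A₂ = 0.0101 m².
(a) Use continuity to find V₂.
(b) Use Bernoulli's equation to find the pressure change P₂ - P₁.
(a) Continuity: A₁V₁=A₂V₂ -> V₂=A₁V₁/A₂=0.0320*1.25/0.0101=3.96 m/s
(b) Bernoulli: P₂-P₁=0.5*rho*(V₁^2-V₂^2)/1000=0.5*1.225*(1.25^2-3.96^2)/1000=-0.008648 kPa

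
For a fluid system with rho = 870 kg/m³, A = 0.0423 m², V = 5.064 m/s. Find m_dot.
Formula: \dot{m} = \rho A V
m_dot = 870·0.0423·5.064 = 186.4 kg/s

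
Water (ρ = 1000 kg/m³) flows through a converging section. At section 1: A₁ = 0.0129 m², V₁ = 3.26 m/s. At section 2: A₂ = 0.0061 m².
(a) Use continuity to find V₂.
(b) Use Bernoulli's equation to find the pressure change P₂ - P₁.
(a) Continuity: A₁V₁=A₂V₂ -> V₂=A₁V₁/A₂=0.0129*3.26/0.0061=6.89 m/s
(b) Bernoulli: P₂-P₁=0.5*rho*(V₁^2-V₂^2)/1000=0.5*1000*(3.26^2-6.89^2)/1000=-18.42 kPa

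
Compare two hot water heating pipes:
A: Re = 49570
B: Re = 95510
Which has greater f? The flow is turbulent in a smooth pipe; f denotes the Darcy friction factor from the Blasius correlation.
f(A) = 0.02118, f(B) = 0.01798. Answer: A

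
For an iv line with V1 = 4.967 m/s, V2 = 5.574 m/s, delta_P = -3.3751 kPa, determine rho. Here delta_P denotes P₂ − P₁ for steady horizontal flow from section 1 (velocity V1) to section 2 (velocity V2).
Formula: \Delta P = \frac{1}{2} \rho (V_1^2 - V_2^2)
Substituting knowns: -3.3751 = 0.5·rho·(4.967² − 5.574²)/1000
Solving for rho: rho = 2·(-3.3751·1000)/(4.967² − 5.574²) = 1055 kg/m³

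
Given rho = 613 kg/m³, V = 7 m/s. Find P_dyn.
Formula: P_{dyn} = \frac{1}{2} \rho V^2
P_dyn = 0.5·613·7²/1000 = 15.02 kPa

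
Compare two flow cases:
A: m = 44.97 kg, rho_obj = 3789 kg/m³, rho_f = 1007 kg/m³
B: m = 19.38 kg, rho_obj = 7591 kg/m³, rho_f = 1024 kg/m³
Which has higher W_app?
W_app(A) = 323.9 N, W_app(B) = 164.5 N. Answer: A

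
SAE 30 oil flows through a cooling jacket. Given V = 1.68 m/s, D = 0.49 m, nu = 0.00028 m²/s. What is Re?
Formula: Re = \frac{V D}{\nu}
Re = 1.68·0.49/0.00028 = 2940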